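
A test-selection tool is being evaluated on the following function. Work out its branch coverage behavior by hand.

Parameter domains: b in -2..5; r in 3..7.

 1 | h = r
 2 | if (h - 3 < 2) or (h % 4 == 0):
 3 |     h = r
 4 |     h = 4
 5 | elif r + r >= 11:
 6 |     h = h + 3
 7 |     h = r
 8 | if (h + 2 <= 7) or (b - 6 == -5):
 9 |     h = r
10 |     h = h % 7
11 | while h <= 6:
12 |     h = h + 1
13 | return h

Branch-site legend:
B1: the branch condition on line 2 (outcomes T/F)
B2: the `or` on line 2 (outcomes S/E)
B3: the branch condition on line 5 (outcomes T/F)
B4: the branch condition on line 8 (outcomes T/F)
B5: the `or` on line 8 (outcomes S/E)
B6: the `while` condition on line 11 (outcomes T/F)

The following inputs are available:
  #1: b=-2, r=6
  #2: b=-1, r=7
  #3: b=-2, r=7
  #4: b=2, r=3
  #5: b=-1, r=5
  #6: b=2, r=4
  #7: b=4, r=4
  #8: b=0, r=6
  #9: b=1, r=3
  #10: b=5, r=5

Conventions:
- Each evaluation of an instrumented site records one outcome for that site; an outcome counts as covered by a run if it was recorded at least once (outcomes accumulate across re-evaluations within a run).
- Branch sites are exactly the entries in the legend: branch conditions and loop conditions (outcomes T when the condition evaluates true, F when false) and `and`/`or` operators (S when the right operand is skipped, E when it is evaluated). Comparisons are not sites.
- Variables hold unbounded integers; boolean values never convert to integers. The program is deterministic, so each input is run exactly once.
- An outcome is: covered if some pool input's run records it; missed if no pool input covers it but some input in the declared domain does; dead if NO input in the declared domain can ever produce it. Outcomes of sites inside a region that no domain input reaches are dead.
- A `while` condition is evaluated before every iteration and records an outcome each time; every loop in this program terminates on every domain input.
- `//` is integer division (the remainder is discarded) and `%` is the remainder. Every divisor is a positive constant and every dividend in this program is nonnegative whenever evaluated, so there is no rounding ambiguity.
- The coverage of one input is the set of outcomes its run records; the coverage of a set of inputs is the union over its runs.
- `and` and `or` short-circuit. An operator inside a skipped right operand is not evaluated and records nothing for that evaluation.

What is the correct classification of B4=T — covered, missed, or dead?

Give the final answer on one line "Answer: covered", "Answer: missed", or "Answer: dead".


B4=T is recorded by pool input(s) 4, 5, 6, 7, 9, 10 -> covered
Answer: covered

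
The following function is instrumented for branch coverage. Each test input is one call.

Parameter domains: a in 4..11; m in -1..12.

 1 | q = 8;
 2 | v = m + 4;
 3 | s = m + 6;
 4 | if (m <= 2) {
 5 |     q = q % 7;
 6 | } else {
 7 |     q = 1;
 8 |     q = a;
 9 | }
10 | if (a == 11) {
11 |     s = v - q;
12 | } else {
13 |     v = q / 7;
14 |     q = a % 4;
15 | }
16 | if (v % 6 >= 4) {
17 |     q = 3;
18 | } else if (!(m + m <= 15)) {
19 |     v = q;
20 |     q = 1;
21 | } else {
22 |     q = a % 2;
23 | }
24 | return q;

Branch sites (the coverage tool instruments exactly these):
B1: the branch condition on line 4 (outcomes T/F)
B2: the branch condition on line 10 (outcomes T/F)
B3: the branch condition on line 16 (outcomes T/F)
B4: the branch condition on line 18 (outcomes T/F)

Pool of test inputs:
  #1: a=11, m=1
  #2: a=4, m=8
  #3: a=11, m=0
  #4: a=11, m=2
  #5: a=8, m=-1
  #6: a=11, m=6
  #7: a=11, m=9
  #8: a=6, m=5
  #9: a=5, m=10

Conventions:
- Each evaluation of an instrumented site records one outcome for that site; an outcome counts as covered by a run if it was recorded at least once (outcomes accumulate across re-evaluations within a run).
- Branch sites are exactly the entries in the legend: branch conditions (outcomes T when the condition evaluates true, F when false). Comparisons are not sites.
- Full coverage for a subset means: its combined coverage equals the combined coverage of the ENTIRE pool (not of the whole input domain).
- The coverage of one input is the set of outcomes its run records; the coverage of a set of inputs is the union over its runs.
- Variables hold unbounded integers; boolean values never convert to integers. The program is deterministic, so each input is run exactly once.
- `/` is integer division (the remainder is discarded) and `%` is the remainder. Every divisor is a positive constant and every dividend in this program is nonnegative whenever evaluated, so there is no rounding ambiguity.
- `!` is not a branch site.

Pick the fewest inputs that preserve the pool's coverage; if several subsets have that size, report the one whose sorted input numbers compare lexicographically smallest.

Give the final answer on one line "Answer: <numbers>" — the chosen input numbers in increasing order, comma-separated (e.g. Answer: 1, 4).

input #1, a=11, m=1: events B1->T, B2->T, B3->T; outcomes B1=T, B2=T, B3=T
input #2, a=4, m=8: events B1->F, B2->F, B3->F, B4->T; outcomes B1=F, B2=F, B3=F, B4=T
input #3, a=11, m=0: events B1->T, B2->T, B3->T; outcomes B1=T, B2=T, B3=T
input #4, a=11, m=2: events B1->T, B2->T, B3->F, B4->F; outcomes B1=T, B2=T, B3=F, B4=F
input #5, a=8, m=-1: events B1->T, B2->F, B3->F, B4->F; outcomes B1=T, B2=F, B3=F, B4=F
input #6, a=11, m=6: events B1->F, B2->T, B3->T; outcomes B1=F, B2=T, B3=T
input #7, a=11, m=9: events B1->F, B2->T, B3->F, B4->T; outcomes B1=F, B2=T, B3=F, B4=T
input #8, a=6, m=5: events B1->F, B2->F, B3->F, B4->F; outcomes B1=F, B2=F, B3=F, B4=F
input #9, a=5, m=10: events B1->F, B2->F, B3->F, B4->T; outcomes B1=F, B2=F, B3=F, B4=T
union over all inputs: B1=T, B1=F, B2=T, B2=F, B3=T, B3=F, B4=T, B4=F (8 outcomes)
no size-1 subset reaches all 8 outcomes (best union: 4/8)
no size-2 subset reaches all 8 outcomes (best union: 7/8)
size 3: inputs {1, 2, 4} cover all 8 outcomes, and no lexicographically smaller subset of this size does

Answer: 1, 2, 4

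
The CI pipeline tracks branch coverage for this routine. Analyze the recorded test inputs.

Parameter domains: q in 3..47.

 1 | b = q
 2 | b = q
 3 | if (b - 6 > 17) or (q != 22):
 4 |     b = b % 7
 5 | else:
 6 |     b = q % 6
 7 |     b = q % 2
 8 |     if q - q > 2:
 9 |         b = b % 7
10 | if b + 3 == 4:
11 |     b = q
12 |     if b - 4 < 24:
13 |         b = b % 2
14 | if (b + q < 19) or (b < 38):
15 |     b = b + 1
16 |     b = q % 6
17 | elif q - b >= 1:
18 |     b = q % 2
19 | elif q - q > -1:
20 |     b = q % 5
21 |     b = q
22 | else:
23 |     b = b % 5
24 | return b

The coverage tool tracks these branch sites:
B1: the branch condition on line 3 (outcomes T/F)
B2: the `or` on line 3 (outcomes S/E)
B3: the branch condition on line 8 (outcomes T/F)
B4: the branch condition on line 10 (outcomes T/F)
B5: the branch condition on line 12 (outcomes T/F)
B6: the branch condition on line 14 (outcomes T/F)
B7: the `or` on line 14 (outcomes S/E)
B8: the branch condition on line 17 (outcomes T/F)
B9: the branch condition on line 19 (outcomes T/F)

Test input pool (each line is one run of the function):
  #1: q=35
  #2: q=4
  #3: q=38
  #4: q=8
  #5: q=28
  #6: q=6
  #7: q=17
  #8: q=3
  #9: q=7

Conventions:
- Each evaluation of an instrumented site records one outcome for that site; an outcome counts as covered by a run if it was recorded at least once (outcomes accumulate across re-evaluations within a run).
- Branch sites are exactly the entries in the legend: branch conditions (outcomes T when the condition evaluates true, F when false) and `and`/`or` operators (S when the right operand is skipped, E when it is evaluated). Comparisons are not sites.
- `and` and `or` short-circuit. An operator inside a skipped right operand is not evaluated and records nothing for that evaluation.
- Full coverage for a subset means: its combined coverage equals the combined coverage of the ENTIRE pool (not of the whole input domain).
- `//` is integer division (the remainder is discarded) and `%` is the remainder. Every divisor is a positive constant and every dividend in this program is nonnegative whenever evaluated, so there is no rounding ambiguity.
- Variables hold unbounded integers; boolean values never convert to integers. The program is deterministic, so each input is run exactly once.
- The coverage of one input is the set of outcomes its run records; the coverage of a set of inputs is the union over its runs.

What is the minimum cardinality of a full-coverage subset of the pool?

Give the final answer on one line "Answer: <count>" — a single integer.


run #1 (q=35) runs B2->S, B1->T, B4->F, B7->E, B6->T; records B1=T, B2=S, B4=F, B6=T, B7=E
run #2 (q=4) runs B2->E, B1->T, B4->F, B7->S, B6->T; records B1=T, B2=E, B4=F, B6=T, B7=S
run #3 (q=38) runs B2->S, B1->T, B4->F, B7->E, B6->T; records B1=T, B2=S, B4=F, B6=T, B7=E
run #4 (q=8) runs B2->E, B1->T, B4->T, B5->T, B7->S, B6->T; records B1=T, B2=E, B4=T, B5=T, B6=T, B7=S
run #5 (q=28) runs B2->S, B1->T, B4->F, B7->E, B6->T; records B1=T, B2=S, B4=F, B6=T, B7=E
run #6 (q=6) runs B2->E, B1->T, B4->F, B7->S, B6->T; records B1=T, B2=E, B4=F, B6=T, B7=S
run #7 (q=17) runs B2->E, B1->T, B4->F, B7->E, B6->T; records B1=T, B2=E, B4=F, B6=T, B7=E
run #8 (q=3) runs B2->E, B1->T, B4->F, B7->S, B6->T; records B1=T, B2=E, B4=F, B6=T, B7=S
run #9 (q=7) runs B2->E, B1->T, B4->F, B7->S, B6->T; records B1=T, B2=E, B4=F, B6=T, B7=S
union over all inputs: B1=T, B2=S, B2=E, B4=T, B4=F, B5=T, B6=T, B7=S, B7=E (9 outcomes)
every size-1 subset falls short of the 9 outcomes (best: 6/9)
the canonical winner is {1, 4}: size 2, full 9-outcome coverage, earliest index list among size-2 covers
Answer: 2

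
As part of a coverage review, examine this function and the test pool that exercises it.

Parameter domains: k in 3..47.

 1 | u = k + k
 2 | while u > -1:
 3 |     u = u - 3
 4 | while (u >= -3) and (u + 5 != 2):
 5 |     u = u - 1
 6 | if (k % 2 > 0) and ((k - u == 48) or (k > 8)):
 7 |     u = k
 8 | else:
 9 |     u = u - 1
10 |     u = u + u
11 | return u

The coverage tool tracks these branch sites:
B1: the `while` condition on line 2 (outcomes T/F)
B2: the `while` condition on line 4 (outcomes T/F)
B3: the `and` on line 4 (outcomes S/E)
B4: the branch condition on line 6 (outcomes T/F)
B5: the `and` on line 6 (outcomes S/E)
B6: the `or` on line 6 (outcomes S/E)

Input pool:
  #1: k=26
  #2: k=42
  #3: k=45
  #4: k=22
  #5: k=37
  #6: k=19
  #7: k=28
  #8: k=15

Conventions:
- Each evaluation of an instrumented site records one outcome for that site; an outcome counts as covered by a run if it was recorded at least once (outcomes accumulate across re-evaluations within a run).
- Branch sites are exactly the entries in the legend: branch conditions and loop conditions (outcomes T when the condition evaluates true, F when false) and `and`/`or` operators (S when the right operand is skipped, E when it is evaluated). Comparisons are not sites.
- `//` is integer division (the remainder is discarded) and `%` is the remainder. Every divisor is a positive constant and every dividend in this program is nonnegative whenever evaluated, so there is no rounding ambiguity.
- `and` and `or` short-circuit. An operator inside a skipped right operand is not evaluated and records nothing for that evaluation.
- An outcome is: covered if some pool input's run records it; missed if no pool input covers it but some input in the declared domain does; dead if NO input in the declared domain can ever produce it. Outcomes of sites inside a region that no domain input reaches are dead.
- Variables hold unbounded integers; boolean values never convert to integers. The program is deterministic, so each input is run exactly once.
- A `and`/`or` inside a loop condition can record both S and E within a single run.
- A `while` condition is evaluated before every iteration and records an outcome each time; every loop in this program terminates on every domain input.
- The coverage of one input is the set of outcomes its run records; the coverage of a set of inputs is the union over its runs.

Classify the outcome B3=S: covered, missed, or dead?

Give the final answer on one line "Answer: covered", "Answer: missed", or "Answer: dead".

no pool input records B3=S
checking all 45 inputs in the declared domain: B3=S is never recorded -> dead

Answer: dead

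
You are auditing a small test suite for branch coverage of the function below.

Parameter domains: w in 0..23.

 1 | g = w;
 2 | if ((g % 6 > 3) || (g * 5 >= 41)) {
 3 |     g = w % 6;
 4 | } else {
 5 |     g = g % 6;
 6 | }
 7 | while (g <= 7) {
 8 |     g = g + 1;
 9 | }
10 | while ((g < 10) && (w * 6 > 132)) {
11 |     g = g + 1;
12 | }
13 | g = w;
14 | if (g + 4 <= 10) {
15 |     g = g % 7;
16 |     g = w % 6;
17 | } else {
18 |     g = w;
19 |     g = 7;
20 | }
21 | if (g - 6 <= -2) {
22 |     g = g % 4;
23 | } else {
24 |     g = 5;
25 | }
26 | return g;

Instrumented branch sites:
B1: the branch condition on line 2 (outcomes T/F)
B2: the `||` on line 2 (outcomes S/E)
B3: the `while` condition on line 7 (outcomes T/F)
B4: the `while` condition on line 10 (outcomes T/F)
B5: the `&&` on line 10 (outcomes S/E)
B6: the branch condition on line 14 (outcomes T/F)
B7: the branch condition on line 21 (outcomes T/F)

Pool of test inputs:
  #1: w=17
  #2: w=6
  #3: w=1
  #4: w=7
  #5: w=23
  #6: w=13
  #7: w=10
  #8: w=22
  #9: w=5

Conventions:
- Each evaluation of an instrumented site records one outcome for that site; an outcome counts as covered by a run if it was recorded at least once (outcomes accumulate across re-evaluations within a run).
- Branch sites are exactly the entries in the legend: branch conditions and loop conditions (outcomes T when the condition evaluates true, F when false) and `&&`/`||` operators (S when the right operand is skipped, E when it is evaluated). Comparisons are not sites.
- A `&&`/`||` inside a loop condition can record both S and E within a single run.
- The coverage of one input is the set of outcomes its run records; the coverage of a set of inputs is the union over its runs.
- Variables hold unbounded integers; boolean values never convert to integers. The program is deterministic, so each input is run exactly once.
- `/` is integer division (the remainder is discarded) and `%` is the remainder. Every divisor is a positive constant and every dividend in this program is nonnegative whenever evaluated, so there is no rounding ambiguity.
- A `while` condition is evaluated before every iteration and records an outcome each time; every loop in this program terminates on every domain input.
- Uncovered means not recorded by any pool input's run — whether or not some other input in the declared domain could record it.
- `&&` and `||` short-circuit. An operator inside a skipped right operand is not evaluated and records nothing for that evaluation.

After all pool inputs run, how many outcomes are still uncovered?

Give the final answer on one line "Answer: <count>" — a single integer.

input #1 (w=17): covers B1=T, B2=S, B3=T, B3=F, B4=F, B5=E, B6=F, B7=F
input #2 (w=6): covers B1=F, B2=E, B3=T, B3=F, B4=F, B5=E, B6=T, B7=T
input #3 (w=1): covers B1=F, B2=E, B3=T, B3=F, B4=F, B5=E, B6=T, B7=T
input #4 (w=7): covers B1=F, B2=E, B3=T, B3=F, B4=F, B5=E, B6=F, B7=F
input #5 (w=23): covers B1=T, B2=S, B3=T, B3=F, B4=T, B4=F, B5=S, B5=E, B6=F, B7=F
input #6 (w=13): covers B1=T, B2=E, B3=T, B3=F, B4=F, B5=E, B6=F, B7=F
input #7 (w=10): covers B1=T, B2=S, B3=T, B3=F, B4=F, B5=E, B6=F, B7=F
input #8 (w=22): covers B1=T, B2=S, B3=T, B3=F, B4=F, B5=E, B6=F, B7=F
input #9 (w=5): covers B1=T, B2=S, B3=T, B3=F, B4=F, B5=E, B6=T, B7=F
union over the pool: B1=T, B1=F, B2=S, B2=E, B3=T, B3=F, B4=T, B4=F, B5=S, B5=E, B6=T, B6=F, B7=T, B7=F
uncovered (0 of 14): none

Answer: 0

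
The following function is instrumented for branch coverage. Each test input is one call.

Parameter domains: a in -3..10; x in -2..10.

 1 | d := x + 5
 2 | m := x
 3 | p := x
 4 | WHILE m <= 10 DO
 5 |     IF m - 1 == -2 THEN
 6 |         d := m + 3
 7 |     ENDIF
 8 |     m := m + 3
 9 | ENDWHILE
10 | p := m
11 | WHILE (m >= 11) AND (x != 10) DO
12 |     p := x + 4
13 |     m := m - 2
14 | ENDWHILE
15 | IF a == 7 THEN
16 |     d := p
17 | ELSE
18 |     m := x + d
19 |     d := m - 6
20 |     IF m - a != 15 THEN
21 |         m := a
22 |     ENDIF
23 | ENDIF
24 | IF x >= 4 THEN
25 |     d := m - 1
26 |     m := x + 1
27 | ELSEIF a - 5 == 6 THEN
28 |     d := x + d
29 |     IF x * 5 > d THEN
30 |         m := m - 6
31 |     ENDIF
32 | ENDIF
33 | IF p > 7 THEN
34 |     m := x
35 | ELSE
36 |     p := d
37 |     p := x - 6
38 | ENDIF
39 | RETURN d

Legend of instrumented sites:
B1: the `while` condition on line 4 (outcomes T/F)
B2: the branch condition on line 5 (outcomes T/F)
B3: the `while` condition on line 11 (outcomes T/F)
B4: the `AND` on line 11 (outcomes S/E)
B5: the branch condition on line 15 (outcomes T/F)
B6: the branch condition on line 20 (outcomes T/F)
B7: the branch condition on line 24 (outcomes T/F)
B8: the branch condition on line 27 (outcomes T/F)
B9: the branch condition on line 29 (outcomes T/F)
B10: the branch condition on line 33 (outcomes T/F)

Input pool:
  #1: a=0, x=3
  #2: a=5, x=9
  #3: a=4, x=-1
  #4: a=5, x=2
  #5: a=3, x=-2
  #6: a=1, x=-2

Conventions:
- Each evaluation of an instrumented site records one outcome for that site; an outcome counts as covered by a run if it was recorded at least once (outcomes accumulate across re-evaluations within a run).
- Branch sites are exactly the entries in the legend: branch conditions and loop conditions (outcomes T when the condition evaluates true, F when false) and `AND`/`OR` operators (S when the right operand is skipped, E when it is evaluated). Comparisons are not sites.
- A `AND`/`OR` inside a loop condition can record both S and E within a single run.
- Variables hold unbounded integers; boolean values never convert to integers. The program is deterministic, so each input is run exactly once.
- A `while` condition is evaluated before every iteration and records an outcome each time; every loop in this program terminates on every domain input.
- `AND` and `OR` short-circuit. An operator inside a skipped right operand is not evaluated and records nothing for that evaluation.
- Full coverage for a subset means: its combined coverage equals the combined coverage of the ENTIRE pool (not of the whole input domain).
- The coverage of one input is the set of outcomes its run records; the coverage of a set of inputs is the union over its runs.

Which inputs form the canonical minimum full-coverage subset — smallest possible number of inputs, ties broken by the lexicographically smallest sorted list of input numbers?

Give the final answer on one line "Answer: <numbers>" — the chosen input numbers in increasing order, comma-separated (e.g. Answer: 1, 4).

#1 (a=0, x=3) -> covered: B1=T, B1=F, B2=F, B3=T, B3=F, B4=S, B4=E, B5=F, B6=T, B7=F, B8=F, B10=F
#2 (a=5, x=9) -> covered: B1=T, B1=F, B2=F, B3=T, B3=F, B4=S, B4=E, B5=F, B6=T, B7=T, B10=T
#3 (a=4, x=-1) -> covered: B1=T, B1=F, B2=T, B2=F, B3=T, B3=F, B4=S, B4=E, B5=F, B6=T, B7=F, B8=F, B10=F
#4 (a=5, x=2) -> covered: B1=T, B1=F, B2=F, B3=T, B3=F, B4=S, B4=E, B5=F, B6=T, B7=F, B8=F, B10=F
#5 (a=3, x=-2) -> covered: B1=T, B1=F, B2=F, B3=T, B3=F, B4=S, B4=E, B5=F, B6=T, B7=F, B8=F, B10=F
#6 (a=1, x=-2) -> covered: B1=T, B1=F, B2=F, B3=T, B3=F, B4=S, B4=E, B5=F, B6=T, B7=F, B8=F, B10=F
pool-wide coverage (15 outcomes): B1=T, B1=F, B2=T, B2=F, B3=T, B3=F, B4=S, B4=E, B5=F, B6=T, B7=T, B7=F, B8=F, B10=T, B10=F
size 1 is not enough: best union over all size-1 subsets is 13/15
the canonical winner is {2, 3}: size 2, full 15-outcome coverage, earliest index list among size-2 covers

Answer: 2, 3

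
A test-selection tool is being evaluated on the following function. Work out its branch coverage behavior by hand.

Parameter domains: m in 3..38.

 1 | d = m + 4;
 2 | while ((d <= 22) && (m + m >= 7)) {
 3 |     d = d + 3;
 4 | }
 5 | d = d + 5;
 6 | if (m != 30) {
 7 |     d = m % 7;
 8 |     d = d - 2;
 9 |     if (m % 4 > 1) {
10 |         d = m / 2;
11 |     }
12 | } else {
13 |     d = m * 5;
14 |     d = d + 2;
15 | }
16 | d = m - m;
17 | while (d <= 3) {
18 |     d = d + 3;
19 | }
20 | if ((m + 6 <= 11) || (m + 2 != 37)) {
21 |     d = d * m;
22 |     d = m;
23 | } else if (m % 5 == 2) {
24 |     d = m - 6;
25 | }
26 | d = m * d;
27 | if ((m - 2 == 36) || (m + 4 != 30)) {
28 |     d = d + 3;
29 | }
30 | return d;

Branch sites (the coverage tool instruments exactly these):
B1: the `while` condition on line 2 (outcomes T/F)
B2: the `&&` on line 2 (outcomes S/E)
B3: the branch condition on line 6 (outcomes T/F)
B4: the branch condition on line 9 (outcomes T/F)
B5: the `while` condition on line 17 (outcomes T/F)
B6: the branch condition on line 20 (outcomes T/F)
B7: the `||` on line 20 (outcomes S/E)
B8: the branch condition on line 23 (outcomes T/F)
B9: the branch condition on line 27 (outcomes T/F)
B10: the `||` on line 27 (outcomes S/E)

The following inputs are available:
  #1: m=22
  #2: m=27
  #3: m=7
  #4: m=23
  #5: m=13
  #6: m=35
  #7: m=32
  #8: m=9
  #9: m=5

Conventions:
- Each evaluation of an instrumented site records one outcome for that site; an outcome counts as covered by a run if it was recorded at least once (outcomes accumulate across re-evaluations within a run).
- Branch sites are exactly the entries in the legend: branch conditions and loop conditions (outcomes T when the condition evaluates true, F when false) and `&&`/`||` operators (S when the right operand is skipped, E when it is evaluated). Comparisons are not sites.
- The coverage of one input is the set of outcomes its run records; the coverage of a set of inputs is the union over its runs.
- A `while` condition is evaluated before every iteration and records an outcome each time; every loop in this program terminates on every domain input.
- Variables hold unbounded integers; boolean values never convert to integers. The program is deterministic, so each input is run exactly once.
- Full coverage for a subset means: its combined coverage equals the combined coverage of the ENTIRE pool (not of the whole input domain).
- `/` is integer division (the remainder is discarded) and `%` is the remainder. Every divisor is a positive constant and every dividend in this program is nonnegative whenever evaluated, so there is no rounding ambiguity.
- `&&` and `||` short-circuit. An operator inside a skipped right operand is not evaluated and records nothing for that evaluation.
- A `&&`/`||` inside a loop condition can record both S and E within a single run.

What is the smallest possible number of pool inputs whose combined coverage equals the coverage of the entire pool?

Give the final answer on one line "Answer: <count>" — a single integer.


run #1 (m=22) records B1=F, B2=S, B3=T, B4=T, B5=T, B5=F, B6=T, B7=E, B9=T, B10=E
run #2 (m=27) records B1=F, B2=S, B3=T, B4=T, B5=T, B5=F, B6=T, B7=E, B9=T, B10=E
run #3 (m=7) records B1=T, B1=F, B2=S, B2=E, B3=T, B4=T, B5=T, B5=F, B6=T, B7=E, B9=T, B10=E
run #4 (m=23) records B1=F, B2=S, B3=T, B4=T, B5=T, B5=F, B6=T, B7=E, B9=T, B10=E
run #5 (m=13) records B1=T, B1=F, B2=S, B2=E, B3=T, B4=F, B5=T, B5=F, B6=T, B7=E, B9=T, B10=E
run #6 (m=35) records B1=F, B2=S, B3=T, B4=T, B5=T, B5=F, B6=F, B7=E, B8=F, B9=T, B10=E
run #7 (m=32) records B1=F, B2=S, B3=T, B4=F, B5=T, B5=F, B6=T, B7=E, B9=T, B10=E
run #8 (m=9) records B1=T, B1=F, B2=S, B2=E, B3=T, B4=F, B5=T, B5=F, B6=T, B7=E, B9=T, B10=E
run #9 (m=5) records B1=T, B1=F, B2=S, B2=E, B3=T, B4=F, B5=T, B5=F, B6=T, B7=S, B9=T, B10=E
the full pool covers 16 outcomes: B1=T, B1=F, B2=S, B2=E, B3=T, B4=T, B4=F, B5=T, B5=F, B6=T, B6=F, B7=S, B7=E, B8=F, B9=T, B10=E
checked all size-1 subsets: none covers 16 outcomes (max 12/16)
at size 2, {6, 9} reaches all 16 outcomes; every lexicographically earlier size-2 subset fails
Answer: 2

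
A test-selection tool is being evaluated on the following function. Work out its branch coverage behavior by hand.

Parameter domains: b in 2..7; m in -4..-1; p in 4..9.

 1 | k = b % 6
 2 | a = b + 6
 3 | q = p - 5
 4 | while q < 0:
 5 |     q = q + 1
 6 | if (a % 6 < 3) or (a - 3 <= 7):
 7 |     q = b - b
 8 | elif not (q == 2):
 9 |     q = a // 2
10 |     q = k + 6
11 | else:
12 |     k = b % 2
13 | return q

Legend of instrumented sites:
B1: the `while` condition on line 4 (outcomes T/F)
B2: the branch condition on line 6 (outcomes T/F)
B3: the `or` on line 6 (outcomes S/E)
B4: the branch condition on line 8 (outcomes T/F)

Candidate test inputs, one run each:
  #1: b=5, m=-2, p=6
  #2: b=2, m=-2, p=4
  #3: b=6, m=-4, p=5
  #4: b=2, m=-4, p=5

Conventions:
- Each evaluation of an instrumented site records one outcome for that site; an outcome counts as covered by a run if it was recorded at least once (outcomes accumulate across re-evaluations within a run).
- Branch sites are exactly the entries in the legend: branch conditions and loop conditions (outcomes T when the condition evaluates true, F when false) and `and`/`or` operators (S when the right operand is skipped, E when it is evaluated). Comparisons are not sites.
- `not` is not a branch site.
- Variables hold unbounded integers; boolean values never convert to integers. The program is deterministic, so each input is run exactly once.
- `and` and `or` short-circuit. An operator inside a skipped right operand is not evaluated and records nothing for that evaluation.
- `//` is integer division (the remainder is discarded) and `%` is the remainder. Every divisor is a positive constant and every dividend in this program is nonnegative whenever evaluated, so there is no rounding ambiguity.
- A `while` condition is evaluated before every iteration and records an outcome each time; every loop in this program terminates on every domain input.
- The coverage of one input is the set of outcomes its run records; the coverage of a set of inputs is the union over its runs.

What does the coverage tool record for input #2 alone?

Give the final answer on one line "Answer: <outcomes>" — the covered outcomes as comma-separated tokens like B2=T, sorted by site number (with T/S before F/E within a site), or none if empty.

Event log for input #2 (b=2, m=-2, p=4):
  B1->T, B1->F, B3->S, B2->T
deduplicating events, the covered set is: B1=T, B1=F, B2=T, B3=S

Answer: B1=T, B1=F, B2=T, B3=S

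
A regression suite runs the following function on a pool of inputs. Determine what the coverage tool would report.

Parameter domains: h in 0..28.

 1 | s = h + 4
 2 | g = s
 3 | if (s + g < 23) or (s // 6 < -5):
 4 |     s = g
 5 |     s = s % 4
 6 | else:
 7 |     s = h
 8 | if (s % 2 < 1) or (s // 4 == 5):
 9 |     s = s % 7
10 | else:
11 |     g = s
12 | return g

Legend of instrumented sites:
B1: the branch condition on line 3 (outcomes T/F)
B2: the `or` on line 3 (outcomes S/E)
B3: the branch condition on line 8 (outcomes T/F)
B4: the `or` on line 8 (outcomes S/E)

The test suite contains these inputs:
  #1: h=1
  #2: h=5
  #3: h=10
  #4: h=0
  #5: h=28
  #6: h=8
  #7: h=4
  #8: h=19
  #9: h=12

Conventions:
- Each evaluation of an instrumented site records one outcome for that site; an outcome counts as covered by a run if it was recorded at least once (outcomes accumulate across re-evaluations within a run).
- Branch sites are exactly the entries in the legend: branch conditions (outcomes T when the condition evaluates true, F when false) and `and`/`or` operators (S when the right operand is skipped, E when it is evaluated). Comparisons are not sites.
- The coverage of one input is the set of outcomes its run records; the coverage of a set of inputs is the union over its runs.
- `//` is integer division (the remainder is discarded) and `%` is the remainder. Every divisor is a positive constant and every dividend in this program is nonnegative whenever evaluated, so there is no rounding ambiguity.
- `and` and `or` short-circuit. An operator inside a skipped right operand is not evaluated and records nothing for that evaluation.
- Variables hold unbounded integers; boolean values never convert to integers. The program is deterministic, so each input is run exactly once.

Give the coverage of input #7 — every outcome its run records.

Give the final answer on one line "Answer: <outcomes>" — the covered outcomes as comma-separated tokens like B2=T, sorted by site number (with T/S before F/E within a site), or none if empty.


Simulating input #7 (h=4) step by step:
  B2->S, B1->T, B4->S, B3->T
deduplicating events, the covered set is: B1=T, B2=S, B3=T, B4=S
Answer: B1=T, B2=S, B3=T, B4=S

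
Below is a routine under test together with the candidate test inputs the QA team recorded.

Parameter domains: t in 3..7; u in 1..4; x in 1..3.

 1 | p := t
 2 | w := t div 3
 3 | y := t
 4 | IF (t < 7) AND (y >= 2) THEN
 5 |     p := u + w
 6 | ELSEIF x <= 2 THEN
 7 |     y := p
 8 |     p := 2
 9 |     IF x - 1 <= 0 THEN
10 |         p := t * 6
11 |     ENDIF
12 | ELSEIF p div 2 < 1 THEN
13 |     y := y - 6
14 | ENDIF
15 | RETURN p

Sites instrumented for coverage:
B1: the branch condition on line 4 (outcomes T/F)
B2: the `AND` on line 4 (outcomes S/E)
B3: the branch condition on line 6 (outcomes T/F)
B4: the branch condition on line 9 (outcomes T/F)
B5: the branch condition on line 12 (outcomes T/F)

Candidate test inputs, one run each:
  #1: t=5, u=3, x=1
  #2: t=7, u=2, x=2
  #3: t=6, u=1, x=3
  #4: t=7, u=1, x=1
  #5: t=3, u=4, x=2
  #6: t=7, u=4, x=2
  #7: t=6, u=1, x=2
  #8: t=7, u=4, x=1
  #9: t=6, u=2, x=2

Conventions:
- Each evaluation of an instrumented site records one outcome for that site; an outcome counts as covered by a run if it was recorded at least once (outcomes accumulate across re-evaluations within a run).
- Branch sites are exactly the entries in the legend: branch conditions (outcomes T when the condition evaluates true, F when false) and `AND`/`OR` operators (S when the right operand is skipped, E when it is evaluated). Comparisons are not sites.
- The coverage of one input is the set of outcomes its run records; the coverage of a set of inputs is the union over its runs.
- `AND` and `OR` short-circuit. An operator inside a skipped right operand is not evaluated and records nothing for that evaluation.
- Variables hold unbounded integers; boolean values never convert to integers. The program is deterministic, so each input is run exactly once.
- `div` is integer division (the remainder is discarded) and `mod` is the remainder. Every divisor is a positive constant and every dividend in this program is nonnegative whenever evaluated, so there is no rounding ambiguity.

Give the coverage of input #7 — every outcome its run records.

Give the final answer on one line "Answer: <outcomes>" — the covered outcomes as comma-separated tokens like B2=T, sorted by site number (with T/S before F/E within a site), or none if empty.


Tracing the run of input #7 (t=6, u=1, x=2):
  B2->E, B1->T
distinct outcomes covered: B1=T, B2=E
Answer: B1=T, B2=E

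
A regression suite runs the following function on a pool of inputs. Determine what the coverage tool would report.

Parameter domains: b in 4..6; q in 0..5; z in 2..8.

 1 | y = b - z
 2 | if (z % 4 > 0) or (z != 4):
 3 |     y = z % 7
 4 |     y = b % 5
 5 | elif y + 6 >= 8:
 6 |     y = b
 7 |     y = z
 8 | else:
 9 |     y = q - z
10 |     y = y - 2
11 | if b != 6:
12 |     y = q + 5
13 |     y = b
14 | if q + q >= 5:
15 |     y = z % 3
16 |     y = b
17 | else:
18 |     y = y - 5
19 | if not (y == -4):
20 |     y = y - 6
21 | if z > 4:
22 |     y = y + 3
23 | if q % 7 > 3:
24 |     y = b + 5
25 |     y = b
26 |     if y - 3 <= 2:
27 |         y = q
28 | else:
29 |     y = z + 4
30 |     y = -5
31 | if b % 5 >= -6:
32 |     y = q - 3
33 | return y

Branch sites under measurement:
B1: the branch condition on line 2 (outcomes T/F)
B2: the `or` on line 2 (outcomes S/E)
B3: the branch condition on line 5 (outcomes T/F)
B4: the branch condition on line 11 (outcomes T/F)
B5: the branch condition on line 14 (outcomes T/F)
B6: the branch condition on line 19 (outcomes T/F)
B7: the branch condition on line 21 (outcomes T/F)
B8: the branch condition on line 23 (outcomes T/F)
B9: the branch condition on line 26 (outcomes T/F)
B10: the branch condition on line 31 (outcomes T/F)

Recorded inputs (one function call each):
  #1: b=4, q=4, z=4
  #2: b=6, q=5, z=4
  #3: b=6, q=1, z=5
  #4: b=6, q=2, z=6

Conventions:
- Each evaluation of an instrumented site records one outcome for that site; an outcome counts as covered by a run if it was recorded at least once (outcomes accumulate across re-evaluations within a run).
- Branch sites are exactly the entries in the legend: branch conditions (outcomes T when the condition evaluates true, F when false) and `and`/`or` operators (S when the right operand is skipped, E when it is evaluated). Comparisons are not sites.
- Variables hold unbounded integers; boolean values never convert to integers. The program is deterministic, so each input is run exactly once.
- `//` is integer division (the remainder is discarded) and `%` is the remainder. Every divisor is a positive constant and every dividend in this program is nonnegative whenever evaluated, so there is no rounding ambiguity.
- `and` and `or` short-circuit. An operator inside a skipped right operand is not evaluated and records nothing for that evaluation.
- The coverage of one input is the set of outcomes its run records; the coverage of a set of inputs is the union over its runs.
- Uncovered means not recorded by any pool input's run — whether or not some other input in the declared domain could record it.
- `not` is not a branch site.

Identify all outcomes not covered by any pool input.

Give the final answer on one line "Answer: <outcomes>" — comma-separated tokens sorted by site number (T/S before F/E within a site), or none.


input #1 (b=4, q=4, z=4): covers B1=F, B2=E, B3=F, B4=T, B5=T, B6=T, B7=F, B8=T, B9=T, B10=T
input #2 (b=6, q=5, z=4): covers B1=F, B2=E, B3=T, B4=F, B5=T, B6=T, B7=F, B8=T, B9=F, B10=T
input #3 (b=6, q=1, z=5): covers B1=T, B2=S, B4=F, B5=F, B6=F, B7=T, B8=F, B10=T
input #4 (b=6, q=2, z=6): covers B1=T, B2=S, B4=F, B5=F, B6=F, B7=T, B8=F, B10=T
union over the pool: B1=T, B1=F, B2=S, B2=E, B3=T, B3=F, B4=T, B4=F, B5=T, B5=F, B6=T, B6=F, B7=T, B7=F, B8=T, B8=F, B9=T, B9=F, B10=T
uncovered (1 of 20): B10=F
Answer: B10=F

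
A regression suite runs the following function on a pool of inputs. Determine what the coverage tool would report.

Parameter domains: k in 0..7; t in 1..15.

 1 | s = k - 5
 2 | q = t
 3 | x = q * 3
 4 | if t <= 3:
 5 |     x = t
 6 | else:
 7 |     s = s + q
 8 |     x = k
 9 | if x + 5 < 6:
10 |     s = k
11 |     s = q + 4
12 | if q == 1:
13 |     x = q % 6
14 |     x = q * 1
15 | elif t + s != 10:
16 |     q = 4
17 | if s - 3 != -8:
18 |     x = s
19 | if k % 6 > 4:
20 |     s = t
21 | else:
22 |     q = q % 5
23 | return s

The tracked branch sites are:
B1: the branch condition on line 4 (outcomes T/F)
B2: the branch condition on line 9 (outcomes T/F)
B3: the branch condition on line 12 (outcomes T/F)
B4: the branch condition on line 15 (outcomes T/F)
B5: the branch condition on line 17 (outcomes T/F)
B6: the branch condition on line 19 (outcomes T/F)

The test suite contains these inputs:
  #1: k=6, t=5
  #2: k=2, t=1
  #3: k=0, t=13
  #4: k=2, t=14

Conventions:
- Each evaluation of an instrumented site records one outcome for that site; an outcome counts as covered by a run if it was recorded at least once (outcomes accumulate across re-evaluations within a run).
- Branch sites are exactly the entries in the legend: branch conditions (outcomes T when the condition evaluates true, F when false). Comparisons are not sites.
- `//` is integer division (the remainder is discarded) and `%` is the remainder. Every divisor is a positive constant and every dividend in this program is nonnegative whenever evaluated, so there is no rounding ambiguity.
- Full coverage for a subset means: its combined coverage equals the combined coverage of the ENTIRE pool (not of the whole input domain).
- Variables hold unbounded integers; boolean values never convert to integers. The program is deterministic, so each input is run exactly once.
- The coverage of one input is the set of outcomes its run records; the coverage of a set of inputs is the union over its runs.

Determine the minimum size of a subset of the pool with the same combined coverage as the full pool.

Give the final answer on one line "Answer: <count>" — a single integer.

run #1 (k=6, t=5) runs B1->F, B2->F, B3->F, B4->T, B5->T, B6->F; records B1=F, B2=F, B3=F, B4=T, B5=T, B6=F
run #2 (k=2, t=1) runs B1->T, B2->F, B3->T, B5->T, B6->F; records B1=T, B2=F, B3=T, B5=T, B6=F
run #3 (k=0, t=13) runs B1->F, B2->T, B3->F, B4->T, B5->T, B6->F; records B1=F, B2=T, B3=F, B4=T, B5=T, B6=F
run #4 (k=2, t=14) runs B1->F, B2->F, B3->F, B4->T, B5->T, B6->F; records B1=F, B2=F, B3=F, B4=T, B5=T, B6=F
pool-wide coverage (9 outcomes): B1=T, B1=F, B2=T, B2=F, B3=T, B3=F, B4=T, B5=T, B6=F
every size-1 subset falls short of the 9 outcomes (best: 6/9)
inputs {2, 3} (size 2) cover everything; no size-2 subset with a lexicographically smaller index list covers all 9

Answer: 2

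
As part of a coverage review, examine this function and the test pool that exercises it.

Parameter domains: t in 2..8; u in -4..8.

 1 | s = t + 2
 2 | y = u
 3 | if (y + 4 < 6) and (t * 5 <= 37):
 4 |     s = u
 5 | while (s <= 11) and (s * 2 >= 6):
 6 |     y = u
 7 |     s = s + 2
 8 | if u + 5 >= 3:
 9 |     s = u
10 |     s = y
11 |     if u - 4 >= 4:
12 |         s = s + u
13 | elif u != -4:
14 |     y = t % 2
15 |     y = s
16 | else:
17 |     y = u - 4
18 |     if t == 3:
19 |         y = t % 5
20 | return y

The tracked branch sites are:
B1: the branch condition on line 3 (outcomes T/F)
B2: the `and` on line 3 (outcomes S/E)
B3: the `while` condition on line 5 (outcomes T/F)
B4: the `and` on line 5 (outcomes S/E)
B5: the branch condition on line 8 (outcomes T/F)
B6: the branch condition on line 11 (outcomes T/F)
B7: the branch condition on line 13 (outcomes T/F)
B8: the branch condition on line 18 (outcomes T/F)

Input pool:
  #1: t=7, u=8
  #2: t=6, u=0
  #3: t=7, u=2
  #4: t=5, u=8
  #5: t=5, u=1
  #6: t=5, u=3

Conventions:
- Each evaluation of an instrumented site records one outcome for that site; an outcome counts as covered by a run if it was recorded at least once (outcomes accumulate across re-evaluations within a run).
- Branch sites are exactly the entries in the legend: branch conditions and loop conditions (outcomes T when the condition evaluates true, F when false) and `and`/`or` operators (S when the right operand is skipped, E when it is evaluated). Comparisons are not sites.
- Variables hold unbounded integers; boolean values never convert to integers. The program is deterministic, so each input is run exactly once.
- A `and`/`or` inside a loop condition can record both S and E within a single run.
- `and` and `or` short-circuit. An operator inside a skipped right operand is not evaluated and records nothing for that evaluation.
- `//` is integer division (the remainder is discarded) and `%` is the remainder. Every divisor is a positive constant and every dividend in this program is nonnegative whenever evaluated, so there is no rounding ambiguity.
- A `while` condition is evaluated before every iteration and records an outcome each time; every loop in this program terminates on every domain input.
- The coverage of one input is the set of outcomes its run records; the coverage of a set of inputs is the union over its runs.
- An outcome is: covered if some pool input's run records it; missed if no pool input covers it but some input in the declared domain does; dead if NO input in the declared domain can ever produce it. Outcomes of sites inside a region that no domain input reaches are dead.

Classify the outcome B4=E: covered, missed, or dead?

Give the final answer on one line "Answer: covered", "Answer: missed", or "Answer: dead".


B4=E is recorded by pool input(s) 1, 2, 3, 4, 5, 6 -> covered
Answer: covered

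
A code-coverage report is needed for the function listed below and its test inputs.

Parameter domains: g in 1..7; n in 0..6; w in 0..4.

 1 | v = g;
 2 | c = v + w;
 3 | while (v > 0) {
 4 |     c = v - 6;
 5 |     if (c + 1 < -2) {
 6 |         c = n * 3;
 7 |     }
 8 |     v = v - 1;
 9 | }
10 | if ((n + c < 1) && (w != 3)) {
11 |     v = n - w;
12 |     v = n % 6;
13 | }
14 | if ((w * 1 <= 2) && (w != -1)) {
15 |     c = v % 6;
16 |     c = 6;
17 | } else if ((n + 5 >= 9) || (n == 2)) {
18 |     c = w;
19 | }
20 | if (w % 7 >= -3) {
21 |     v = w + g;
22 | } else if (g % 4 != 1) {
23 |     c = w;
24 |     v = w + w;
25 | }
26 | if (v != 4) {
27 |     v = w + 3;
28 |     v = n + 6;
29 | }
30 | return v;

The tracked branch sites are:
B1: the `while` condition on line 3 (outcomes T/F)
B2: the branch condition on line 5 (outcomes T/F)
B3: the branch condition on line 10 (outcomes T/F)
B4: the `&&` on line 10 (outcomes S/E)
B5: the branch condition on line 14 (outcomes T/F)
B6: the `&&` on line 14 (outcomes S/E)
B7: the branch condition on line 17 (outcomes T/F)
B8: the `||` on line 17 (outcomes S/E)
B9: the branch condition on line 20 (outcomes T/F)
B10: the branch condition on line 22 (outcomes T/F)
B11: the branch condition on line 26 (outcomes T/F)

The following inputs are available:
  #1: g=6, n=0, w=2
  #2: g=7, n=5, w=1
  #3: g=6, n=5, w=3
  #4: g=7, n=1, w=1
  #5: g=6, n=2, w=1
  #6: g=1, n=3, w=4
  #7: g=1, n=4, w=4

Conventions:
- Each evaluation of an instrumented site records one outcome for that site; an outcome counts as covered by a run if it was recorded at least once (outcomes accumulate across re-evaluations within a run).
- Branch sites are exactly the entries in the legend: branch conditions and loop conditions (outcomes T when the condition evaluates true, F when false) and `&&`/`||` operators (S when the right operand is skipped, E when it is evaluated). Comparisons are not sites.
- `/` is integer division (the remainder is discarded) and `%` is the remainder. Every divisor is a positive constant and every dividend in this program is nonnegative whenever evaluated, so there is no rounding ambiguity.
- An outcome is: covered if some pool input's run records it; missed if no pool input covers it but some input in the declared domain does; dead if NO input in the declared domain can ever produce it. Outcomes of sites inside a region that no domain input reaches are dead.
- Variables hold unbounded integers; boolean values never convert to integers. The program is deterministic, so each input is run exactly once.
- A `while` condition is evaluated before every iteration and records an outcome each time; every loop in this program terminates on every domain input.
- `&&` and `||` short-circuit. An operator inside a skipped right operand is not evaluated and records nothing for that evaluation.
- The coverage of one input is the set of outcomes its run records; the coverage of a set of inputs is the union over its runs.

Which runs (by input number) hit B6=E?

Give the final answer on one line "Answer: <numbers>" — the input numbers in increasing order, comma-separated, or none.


input #1 (g=6, n=0, w=2): records B6=E
input #2 (g=7, n=5, w=1): records B6=E
input #3 (g=6, n=5, w=3): does not record B6=E
input #4 (g=7, n=1, w=1): records B6=E
input #5 (g=6, n=2, w=1): records B6=E
input #6 (g=1, n=3, w=4): does not record B6=E
input #7 (g=1, n=4, w=4): does not record B6=E
Answer: 1, 2, 4, 5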